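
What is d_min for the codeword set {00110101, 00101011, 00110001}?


Comparing all pairs, minimum distance: 1
Can detect 0 errors, correct 0 errors

1


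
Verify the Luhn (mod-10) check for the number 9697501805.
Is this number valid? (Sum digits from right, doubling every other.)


Luhn sum = 47
47 mod 10 = 7

Invalid (Luhn sum mod 10 = 7)


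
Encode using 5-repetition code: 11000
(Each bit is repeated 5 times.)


Each bit -> 5 copies

1111111111000000000000000


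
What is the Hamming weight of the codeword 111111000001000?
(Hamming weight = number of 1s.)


Counting 1s in 111111000001000

7


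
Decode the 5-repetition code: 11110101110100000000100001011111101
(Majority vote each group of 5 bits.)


Groups: 11110, 10111, 01000, 00000, 10000, 10111, 11101
Majority votes: 1100011

1100011


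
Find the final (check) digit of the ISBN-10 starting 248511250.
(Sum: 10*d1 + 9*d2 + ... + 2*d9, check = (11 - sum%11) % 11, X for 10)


Weighted sum: 189
189 mod 11 = 2

Check digit: 9


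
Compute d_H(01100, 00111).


XOR: 01011
Count of 1s: 3

3


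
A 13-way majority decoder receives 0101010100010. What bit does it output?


Ones: 5 out of 13
Threshold: 7

0 (5/13 voted 1)


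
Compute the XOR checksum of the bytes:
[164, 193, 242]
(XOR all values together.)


XOR chain: 164 ^ 193 ^ 242 = 151

151


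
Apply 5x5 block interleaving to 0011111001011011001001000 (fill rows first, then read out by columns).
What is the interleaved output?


Matrix:
  00111
  11001
  01101
  10010
  01000
Read columns: 0101001101101001001011100

0101001101101001001011100


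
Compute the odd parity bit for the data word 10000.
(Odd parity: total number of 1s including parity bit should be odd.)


Number of 1s in data: 1
Parity bit: 0

0


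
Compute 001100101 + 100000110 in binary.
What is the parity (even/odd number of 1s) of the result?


001100101 = 101
100000110 = 262
Sum = 363 = 101101011
1s count = 6

even parity (6 ones in 101101011)


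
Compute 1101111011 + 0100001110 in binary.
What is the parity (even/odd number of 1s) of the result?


1101111011 = 891
0100001110 = 270
Sum = 1161 = 10010001001
1s count = 4

even parity (4 ones in 10010001001)


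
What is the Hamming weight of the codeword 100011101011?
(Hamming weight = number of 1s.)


Counting 1s in 100011101011

7


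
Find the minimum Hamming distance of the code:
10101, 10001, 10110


Comparing all pairs, minimum distance: 1
Can detect 0 errors, correct 0 errors

1


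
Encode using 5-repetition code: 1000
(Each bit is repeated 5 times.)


Each bit -> 5 copies

11111000000000000000


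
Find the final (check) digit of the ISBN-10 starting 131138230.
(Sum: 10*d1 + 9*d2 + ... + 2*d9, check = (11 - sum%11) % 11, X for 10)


Weighted sum: 127
127 mod 11 = 6

Check digit: 5


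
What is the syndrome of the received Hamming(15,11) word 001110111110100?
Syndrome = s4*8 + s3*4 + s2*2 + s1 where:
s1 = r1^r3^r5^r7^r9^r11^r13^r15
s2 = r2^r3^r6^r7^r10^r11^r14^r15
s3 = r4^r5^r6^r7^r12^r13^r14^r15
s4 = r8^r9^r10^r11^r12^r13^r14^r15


s1=0, s2=0, s3=0, s4=1

Syndrome = 8 (error at position 8)


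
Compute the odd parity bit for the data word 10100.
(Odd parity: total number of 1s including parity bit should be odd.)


Number of 1s in data: 2
Parity bit: 1

1


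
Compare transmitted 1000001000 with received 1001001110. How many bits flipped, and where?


XOR: 0001000110

3 error(s) at position(s): 3, 7, 8


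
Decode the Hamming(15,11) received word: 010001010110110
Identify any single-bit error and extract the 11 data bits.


Syndrome = 14: error at position 14

Data: 00100110100 (corrected bit 14)


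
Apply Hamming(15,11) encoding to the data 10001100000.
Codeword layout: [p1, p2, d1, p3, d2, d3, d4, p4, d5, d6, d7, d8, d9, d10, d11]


Parity bits: p1=0, p2=0, p3=0, p4=0

001000001100000


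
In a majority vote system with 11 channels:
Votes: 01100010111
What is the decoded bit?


Ones: 6 out of 11
Threshold: 6

1 (6/11 voted 1)


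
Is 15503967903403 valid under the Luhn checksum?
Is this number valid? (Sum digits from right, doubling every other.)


Luhn sum = 55
55 mod 10 = 5

Invalid (Luhn sum mod 10 = 5)


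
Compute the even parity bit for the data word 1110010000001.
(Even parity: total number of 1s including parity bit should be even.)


Number of 1s in data: 5
Parity bit: 1

1


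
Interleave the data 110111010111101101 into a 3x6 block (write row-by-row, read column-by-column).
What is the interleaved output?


Matrix:
  110111
  010111
  101101
Read columns: 101110001111110111

101110001111110111


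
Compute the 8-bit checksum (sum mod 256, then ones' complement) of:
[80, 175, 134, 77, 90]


Sum = 556 mod 256 = 44
Complement = 211

211


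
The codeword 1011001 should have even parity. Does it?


Number of 1s: 4

Yes, parity is correct (4 ones)


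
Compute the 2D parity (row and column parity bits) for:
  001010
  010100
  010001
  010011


Row parities: 0001
Column parities: 011100

Row P: 0001, Col P: 011100, Corner: 1


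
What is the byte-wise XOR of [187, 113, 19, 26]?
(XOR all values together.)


XOR chain: 187 ^ 113 ^ 19 ^ 26 = 195

195


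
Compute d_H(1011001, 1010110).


XOR: 0001111
Count of 1s: 4

4


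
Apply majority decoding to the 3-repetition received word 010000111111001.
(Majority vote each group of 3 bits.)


Groups: 010, 000, 111, 111, 001
Majority votes: 00110

00110


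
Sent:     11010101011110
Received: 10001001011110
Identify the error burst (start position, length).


XOR: 01011100000000

Burst at position 1, length 5


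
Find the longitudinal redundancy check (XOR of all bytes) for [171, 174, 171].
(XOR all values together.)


XOR chain: 171 ^ 174 ^ 171 = 174

174


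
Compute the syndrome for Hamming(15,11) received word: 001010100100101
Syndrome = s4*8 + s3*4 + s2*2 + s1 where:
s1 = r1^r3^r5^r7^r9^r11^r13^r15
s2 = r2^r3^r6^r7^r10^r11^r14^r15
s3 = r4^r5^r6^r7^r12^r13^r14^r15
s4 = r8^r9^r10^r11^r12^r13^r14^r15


s1=1, s2=0, s3=0, s4=1

Syndrome = 9 (error at position 9)


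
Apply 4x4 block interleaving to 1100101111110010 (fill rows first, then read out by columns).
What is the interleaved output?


Matrix:
  1100
  1011
  1111
  0010
Read columns: 1110101001110110

1110101001110110


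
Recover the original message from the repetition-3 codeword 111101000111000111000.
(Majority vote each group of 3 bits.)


Groups: 111, 101, 000, 111, 000, 111, 000
Majority votes: 1101010

1101010


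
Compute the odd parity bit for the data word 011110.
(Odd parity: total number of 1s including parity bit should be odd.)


Number of 1s in data: 4
Parity bit: 1

1


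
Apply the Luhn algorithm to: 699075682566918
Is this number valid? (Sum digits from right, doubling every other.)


Luhn sum = 76
76 mod 10 = 6

Invalid (Luhn sum mod 10 = 6)


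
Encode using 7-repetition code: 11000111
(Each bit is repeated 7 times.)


Each bit -> 7 copies

11111111111111000000000000000000000111111111111111111111


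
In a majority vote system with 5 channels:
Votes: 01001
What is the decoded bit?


Ones: 2 out of 5
Threshold: 3

0 (2/5 voted 1)


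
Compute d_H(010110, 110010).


XOR: 100100
Count of 1s: 2

2


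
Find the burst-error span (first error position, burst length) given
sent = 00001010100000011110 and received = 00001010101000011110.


XOR: 00000000001000000000

Burst at position 10, length 1


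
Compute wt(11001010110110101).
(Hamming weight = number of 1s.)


Counting 1s in 11001010110110101

10


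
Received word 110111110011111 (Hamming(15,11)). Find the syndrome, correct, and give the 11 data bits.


Syndrome = 0: no error detected

Data: 01110011111 (no errors)


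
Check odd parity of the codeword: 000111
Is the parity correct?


Number of 1s: 3

Yes, parity is correct (3 ones)


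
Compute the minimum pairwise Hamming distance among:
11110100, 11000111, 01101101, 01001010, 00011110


Comparing all pairs, minimum distance: 3
Can detect 2 errors, correct 1 errors

3


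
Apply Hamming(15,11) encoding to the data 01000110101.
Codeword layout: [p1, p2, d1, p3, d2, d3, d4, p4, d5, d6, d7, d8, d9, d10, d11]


Parity bits: p1=0, p2=1, p3=1, p4=0

010110000110101


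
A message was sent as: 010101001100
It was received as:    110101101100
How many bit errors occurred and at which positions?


XOR: 100000100000

2 error(s) at position(s): 0, 6


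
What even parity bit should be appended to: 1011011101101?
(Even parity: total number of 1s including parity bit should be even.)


Number of 1s in data: 9
Parity bit: 1

1


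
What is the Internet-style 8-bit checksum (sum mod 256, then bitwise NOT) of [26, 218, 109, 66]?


Sum = 419 mod 256 = 163
Complement = 92

92


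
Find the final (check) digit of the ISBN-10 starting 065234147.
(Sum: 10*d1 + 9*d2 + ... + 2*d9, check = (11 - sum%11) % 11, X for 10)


Weighted sum: 176
176 mod 11 = 0

Check digit: 0


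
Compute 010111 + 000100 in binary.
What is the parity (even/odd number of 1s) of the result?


010111 = 23
000100 = 4
Sum = 27 = 11011
1s count = 4

even parity (4 ones in 11011)


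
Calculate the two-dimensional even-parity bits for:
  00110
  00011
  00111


Row parities: 001
Column parities: 00010

Row P: 001, Col P: 00010, Corner: 1


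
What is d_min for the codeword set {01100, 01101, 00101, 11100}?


Comparing all pairs, minimum distance: 1
Can detect 0 errors, correct 0 errors

1


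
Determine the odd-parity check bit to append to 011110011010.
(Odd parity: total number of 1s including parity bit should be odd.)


Number of 1s in data: 7
Parity bit: 0

0


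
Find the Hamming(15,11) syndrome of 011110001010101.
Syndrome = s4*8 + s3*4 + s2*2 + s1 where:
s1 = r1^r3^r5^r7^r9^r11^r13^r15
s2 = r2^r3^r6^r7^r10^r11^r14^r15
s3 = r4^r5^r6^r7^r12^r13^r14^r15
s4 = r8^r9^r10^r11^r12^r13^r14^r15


s1=0, s2=0, s3=0, s4=0

Syndrome = 0 (no error)


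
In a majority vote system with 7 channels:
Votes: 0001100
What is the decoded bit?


Ones: 2 out of 7
Threshold: 4

0 (2/7 voted 1)


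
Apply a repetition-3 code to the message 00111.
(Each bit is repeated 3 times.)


Each bit -> 3 copies

000000111111111


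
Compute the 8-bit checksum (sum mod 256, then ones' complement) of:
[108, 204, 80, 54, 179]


Sum = 625 mod 256 = 113
Complement = 142

142


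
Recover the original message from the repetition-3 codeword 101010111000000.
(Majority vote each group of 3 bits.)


Groups: 101, 010, 111, 000, 000
Majority votes: 10100

10100


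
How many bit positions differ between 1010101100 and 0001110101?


XOR: 1011011001
Count of 1s: 6

6


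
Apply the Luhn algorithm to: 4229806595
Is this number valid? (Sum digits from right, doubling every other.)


Luhn sum = 52
52 mod 10 = 2

Invalid (Luhn sum mod 10 = 2)


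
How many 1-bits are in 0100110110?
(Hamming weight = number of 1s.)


Counting 1s in 0100110110

5


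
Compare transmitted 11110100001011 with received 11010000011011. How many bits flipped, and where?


XOR: 00100100010000

3 error(s) at position(s): 2, 5, 9


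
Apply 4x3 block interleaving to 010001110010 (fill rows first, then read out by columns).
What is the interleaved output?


Matrix:
  010
  001
  110
  010
Read columns: 001010110100

001010110100


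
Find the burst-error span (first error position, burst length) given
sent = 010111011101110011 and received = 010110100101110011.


XOR: 000001111000000000

Burst at position 5, length 4


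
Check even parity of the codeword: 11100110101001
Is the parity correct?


Number of 1s: 8

Yes, parity is correct (8 ones)


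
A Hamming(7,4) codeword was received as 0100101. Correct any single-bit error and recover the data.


Syndrome = 0: no error detected

Data: 0101 (no errors)


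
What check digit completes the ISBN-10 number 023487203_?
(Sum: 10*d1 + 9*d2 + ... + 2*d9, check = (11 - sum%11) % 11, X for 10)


Weighted sum: 167
167 mod 11 = 2

Check digit: 9


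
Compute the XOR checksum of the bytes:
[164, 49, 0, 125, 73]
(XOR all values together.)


XOR chain: 164 ^ 49 ^ 0 ^ 125 ^ 73 = 161

161


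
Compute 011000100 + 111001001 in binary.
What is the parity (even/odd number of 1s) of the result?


011000100 = 196
111001001 = 457
Sum = 653 = 1010001101
1s count = 5

odd parity (5 ones in 1010001101)


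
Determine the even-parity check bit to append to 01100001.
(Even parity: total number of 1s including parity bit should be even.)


Number of 1s in data: 3
Parity bit: 1

1


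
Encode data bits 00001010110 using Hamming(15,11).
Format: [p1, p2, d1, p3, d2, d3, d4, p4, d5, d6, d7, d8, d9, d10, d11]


Parity bits: p1=1, p2=0, p3=0, p4=0

100000001010110


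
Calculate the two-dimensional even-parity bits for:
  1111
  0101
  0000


Row parities: 000
Column parities: 1010

Row P: 000, Col P: 1010, Corner: 0


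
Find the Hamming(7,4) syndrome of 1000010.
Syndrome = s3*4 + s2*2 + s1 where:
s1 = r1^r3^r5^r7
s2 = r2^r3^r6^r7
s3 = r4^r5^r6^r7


s1=1, s2=1, s3=1

Syndrome = 7 (error at position 7)


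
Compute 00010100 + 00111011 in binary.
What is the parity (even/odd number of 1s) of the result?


00010100 = 20
00111011 = 59
Sum = 79 = 1001111
1s count = 5

odd parity (5 ones in 1001111)


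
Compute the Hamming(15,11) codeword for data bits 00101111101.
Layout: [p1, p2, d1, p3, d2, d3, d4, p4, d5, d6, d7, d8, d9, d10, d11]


Parity bits: p1=0, p2=0, p3=0, p4=0

000001001111101


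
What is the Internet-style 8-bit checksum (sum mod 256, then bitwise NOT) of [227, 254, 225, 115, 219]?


Sum = 1040 mod 256 = 16
Complement = 239

239


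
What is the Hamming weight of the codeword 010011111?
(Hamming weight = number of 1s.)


Counting 1s in 010011111

6


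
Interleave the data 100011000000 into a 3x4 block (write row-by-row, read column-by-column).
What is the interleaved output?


Matrix:
  1000
  1100
  0000
Read columns: 110010000000

110010000000


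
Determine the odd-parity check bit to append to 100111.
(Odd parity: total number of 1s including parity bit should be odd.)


Number of 1s in data: 4
Parity bit: 1

1


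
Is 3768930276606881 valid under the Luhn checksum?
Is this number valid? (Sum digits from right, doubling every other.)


Luhn sum = 71
71 mod 10 = 1

Invalid (Luhn sum mod 10 = 1)


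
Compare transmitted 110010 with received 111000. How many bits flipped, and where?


XOR: 001010

2 error(s) at position(s): 2, 4


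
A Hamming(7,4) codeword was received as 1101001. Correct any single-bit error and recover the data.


Syndrome = 0: no error detected

Data: 0001 (no errors)


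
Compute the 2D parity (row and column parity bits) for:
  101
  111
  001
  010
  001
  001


Row parities: 011111
Column parities: 001

Row P: 011111, Col P: 001, Corner: 1


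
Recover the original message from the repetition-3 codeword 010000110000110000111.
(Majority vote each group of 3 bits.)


Groups: 010, 000, 110, 000, 110, 000, 111
Majority votes: 0010101

0010101


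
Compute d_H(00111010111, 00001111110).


XOR: 00110101001
Count of 1s: 5

5


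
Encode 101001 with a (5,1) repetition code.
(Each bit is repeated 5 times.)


Each bit -> 5 copies

111110000011111000000000011111


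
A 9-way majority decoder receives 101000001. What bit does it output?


Ones: 3 out of 9
Threshold: 5

0 (3/9 voted 1)


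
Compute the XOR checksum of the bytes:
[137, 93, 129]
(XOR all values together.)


XOR chain: 137 ^ 93 ^ 129 = 85

85


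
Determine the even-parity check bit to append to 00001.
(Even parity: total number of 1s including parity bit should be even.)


Number of 1s in data: 1
Parity bit: 1

1


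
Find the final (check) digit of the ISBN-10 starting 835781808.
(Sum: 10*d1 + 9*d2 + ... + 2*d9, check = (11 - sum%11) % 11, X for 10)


Weighted sum: 297
297 mod 11 = 0

Check digit: 0


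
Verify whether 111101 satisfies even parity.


Number of 1s: 5

No, parity error (5 ones)


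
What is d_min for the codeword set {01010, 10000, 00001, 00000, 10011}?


Comparing all pairs, minimum distance: 1
Can detect 0 errors, correct 0 errors

1


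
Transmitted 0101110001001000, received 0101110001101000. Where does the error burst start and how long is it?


XOR: 0000000000100000

Burst at position 10, length 1


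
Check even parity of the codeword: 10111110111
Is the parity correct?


Number of 1s: 9

No, parity error (9 ones)


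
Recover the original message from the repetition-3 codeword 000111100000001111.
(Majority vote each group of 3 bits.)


Groups: 000, 111, 100, 000, 001, 111
Majority votes: 010001

010001


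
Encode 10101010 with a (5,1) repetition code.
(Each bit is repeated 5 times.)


Each bit -> 5 copies

1111100000111110000011111000001111100000


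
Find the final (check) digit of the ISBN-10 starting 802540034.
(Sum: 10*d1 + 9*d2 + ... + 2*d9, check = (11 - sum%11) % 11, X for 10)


Weighted sum: 172
172 mod 11 = 7

Check digit: 4


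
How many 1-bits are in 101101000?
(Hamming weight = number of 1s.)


Counting 1s in 101101000

4


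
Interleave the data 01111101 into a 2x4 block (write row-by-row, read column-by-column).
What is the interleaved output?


Matrix:
  0111
  1101
Read columns: 01111011

01111011


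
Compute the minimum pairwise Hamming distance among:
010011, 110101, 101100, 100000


Comparing all pairs, minimum distance: 2
Can detect 1 errors, correct 0 errors

2


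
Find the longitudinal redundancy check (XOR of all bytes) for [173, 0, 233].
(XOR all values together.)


XOR chain: 173 ^ 0 ^ 233 = 68

68


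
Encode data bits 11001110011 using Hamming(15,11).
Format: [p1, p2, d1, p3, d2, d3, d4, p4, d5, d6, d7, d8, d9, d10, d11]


Parity bits: p1=1, p2=1, p3=1, p4=1

111110011110011


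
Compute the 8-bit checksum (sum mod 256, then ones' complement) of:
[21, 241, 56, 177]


Sum = 495 mod 256 = 239
Complement = 16

16


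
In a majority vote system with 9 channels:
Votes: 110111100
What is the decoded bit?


Ones: 6 out of 9
Threshold: 5

1 (6/9 voted 1)


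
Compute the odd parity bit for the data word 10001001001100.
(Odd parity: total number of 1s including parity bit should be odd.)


Number of 1s in data: 5
Parity bit: 0

0


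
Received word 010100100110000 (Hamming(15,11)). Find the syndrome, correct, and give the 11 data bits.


Syndrome = 0: no error detected

Data: 00010110000 (no errors)


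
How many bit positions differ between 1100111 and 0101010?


XOR: 1001101
Count of 1s: 4

4


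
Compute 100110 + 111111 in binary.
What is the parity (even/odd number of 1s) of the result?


100110 = 38
111111 = 63
Sum = 101 = 1100101
1s count = 4

even parity (4 ones in 1100101)


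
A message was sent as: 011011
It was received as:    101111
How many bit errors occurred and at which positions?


XOR: 110100

3 error(s) at position(s): 0, 1, 3


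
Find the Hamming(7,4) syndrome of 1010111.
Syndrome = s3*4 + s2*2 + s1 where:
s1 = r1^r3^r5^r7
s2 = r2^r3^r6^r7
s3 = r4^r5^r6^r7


s1=0, s2=1, s3=1

Syndrome = 6 (error at position 6)


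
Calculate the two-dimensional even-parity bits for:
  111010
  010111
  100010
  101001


Row parities: 0001
Column parities: 100110

Row P: 0001, Col P: 100110, Corner: 1


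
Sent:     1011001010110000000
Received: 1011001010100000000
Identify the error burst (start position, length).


XOR: 0000000000010000000

Burst at position 11, length 1


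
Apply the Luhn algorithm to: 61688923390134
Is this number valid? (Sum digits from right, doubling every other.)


Luhn sum = 64
64 mod 10 = 4

Invalid (Luhn sum mod 10 = 4)


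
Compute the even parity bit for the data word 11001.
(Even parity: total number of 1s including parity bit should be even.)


Number of 1s in data: 3
Parity bit: 1

1


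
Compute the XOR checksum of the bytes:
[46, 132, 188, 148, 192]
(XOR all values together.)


XOR chain: 46 ^ 132 ^ 188 ^ 148 ^ 192 = 66

66


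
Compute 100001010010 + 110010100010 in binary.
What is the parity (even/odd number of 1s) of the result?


100001010010 = 2130
110010100010 = 3234
Sum = 5364 = 1010011110100
1s count = 7

odd parity (7 ones in 1010011110100)


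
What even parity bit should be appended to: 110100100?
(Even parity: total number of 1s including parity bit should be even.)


Number of 1s in data: 4
Parity bit: 0

0


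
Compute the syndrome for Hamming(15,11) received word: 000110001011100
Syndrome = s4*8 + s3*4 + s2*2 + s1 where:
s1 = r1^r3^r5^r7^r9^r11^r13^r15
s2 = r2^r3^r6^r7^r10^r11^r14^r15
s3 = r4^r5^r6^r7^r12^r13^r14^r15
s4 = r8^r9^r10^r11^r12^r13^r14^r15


s1=0, s2=1, s3=0, s4=0

Syndrome = 2 (error at position 2)


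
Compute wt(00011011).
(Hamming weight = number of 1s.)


Counting 1s in 00011011

4


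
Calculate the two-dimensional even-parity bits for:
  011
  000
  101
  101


Row parities: 0000
Column parities: 011

Row P: 0000, Col P: 011, Corner: 0


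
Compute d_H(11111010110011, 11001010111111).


XOR: 00110000001100
Count of 1s: 4

4


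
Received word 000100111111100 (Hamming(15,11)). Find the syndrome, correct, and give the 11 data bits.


Syndrome = 2: error at position 2

Data: 00011111100 (corrected bit 2)


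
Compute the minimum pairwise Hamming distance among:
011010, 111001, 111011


Comparing all pairs, minimum distance: 1
Can detect 0 errors, correct 0 errors

1


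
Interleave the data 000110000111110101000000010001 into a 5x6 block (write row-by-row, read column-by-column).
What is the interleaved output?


Matrix:
  000110
  000111
  110101
  000000
  010001
Read columns: 001000010100000111001100001101

001000010100000111001100001101


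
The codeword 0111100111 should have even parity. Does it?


Number of 1s: 7

No, parity error (7 ones)


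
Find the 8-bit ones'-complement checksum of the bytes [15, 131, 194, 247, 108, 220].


Sum = 915 mod 256 = 147
Complement = 108

108


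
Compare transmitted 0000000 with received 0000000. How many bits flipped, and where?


XOR: 0000000

0 errors (received matches sent)


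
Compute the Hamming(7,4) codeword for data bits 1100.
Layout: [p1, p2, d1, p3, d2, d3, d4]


Parity bits: p1=0, p2=1, p3=1

0111100


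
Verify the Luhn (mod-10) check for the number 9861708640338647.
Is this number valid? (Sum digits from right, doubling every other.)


Luhn sum = 84
84 mod 10 = 4

Invalid (Luhn sum mod 10 = 4)


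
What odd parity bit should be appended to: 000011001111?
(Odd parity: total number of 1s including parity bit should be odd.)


Number of 1s in data: 6
Parity bit: 1

1


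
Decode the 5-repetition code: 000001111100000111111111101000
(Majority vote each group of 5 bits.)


Groups: 00000, 11111, 00000, 11111, 11111, 01000
Majority votes: 010110

010110


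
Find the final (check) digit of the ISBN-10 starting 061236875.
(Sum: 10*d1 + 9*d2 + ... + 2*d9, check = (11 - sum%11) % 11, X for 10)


Weighted sum: 187
187 mod 11 = 0

Check digit: 0


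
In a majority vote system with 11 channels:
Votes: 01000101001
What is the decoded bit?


Ones: 4 out of 11
Threshold: 6

0 (4/11 voted 1)


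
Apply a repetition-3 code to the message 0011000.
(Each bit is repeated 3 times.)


Each bit -> 3 copies

000000111111000000000


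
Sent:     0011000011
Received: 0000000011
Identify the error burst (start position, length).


XOR: 0011000000

Burst at position 2, length 2


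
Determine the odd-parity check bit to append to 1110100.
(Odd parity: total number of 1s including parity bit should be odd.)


Number of 1s in data: 4
Parity bit: 1

1


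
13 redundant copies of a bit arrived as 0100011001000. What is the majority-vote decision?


Ones: 4 out of 13
Threshold: 7

0 (4/13 voted 1)


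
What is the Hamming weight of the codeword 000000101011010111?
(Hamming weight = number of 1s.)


Counting 1s in 000000101011010111

8


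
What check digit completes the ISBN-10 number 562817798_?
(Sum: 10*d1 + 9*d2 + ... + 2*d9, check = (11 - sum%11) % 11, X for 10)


Weighted sum: 288
288 mod 11 = 2

Check digit: 9


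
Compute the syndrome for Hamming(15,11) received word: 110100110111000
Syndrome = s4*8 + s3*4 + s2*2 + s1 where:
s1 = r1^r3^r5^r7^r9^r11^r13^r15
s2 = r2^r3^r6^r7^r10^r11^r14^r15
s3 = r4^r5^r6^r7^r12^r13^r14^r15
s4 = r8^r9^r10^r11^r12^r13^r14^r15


s1=1, s2=0, s3=1, s4=0

Syndrome = 5 (error at position 5)


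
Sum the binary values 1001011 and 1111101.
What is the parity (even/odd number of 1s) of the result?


1001011 = 75
1111101 = 125
Sum = 200 = 11001000
1s count = 3

odd parity (3 ones in 11001000)


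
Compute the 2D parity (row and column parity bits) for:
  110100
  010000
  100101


Row parities: 111
Column parities: 000001

Row P: 111, Col P: 000001, Corner: 1


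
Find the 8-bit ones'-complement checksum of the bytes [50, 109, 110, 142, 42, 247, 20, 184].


Sum = 904 mod 256 = 136
Complement = 119

119


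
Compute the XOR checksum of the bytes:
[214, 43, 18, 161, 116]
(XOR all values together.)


XOR chain: 214 ^ 43 ^ 18 ^ 161 ^ 116 = 58

58


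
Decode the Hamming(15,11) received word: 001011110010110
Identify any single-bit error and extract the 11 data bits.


Syndrome = 7: error at position 7

Data: 11100010110 (corrected bit 7)


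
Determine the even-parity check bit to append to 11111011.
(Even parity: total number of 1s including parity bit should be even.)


Number of 1s in data: 7
Parity bit: 1

1


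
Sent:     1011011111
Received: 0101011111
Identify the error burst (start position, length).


XOR: 1110000000

Burst at position 0, length 3


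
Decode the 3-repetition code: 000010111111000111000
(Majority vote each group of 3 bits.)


Groups: 000, 010, 111, 111, 000, 111, 000
Majority votes: 0011010

0011010


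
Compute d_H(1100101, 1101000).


XOR: 0001101
Count of 1s: 3

3


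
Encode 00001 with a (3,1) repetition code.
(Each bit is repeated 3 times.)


Each bit -> 3 copies

000000000000111


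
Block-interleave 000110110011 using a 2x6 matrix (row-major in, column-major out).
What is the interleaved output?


Matrix:
  000110
  110011
Read columns: 010100101101

010100101101


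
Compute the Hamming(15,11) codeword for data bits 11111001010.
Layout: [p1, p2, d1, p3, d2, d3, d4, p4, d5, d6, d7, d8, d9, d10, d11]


Parity bits: p1=0, p2=0, p3=1, p4=1

001111111001010


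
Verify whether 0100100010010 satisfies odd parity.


Number of 1s: 4

No, parity error (4 ones)


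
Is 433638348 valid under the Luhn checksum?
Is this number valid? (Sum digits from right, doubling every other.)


Luhn sum = 45
45 mod 10 = 5

Invalid (Luhn sum mod 10 = 5)


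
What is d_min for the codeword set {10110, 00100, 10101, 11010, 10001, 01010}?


Comparing all pairs, minimum distance: 1
Can detect 0 errors, correct 0 errors

1


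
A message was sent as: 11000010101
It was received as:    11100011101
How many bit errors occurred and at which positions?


XOR: 00100001000

2 error(s) at position(s): 2, 7


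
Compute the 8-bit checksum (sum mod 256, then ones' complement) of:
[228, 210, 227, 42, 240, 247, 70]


Sum = 1264 mod 256 = 240
Complement = 15

15


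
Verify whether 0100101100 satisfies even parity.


Number of 1s: 4

Yes, parity is correct (4 ones)


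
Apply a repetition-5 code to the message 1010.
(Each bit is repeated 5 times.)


Each bit -> 5 copies

11111000001111100000


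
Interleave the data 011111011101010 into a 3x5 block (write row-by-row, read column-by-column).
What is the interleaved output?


Matrix:
  01111
  10111
  01010
Read columns: 010101110111110

010101110111110


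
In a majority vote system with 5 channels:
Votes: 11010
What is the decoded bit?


Ones: 3 out of 5
Threshold: 3

1 (3/5 voted 1)


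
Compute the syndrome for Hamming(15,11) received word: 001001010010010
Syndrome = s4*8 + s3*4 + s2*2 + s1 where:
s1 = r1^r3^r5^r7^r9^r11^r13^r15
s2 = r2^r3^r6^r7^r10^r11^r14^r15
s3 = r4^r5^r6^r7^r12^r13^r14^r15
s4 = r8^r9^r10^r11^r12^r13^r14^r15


s1=0, s2=0, s3=0, s4=1

Syndrome = 8 (error at position 8)


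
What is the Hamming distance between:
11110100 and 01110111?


XOR: 10000011
Count of 1s: 3

3


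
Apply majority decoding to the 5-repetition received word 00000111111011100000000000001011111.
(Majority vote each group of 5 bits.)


Groups: 00000, 11111, 10111, 00000, 00000, 00010, 11111
Majority votes: 0110001

0110001


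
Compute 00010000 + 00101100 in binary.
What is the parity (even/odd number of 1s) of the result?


00010000 = 16
00101100 = 44
Sum = 60 = 111100
1s count = 4

even parity (4 ones in 111100)


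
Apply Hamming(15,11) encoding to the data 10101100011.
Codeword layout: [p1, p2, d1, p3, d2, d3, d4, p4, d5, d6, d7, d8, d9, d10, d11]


Parity bits: p1=1, p2=1, p3=1, p4=0

111101001100011


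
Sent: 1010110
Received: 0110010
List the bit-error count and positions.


XOR: 1100100

3 error(s) at position(s): 0, 1, 4


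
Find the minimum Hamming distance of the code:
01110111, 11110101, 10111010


Comparing all pairs, minimum distance: 2
Can detect 1 errors, correct 0 errors

2


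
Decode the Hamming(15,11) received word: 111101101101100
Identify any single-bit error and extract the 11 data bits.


Syndrome = 7: error at position 7

Data: 10101101100 (corrected bit 7)


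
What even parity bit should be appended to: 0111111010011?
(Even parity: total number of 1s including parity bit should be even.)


Number of 1s in data: 9
Parity bit: 1

1


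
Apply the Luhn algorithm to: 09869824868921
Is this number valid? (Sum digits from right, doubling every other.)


Luhn sum = 81
81 mod 10 = 1

Invalid (Luhn sum mod 10 = 1)


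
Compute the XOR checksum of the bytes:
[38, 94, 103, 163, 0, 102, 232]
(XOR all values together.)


XOR chain: 38 ^ 94 ^ 103 ^ 163 ^ 0 ^ 102 ^ 232 = 50

50


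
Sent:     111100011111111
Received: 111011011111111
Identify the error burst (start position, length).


XOR: 000111000000000

Burst at position 3, length 3


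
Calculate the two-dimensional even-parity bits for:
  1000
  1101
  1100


Row parities: 110
Column parities: 1001

Row P: 110, Col P: 1001, Corner: 0


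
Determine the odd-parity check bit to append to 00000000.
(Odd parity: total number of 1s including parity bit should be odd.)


Number of 1s in data: 0
Parity bit: 1

1


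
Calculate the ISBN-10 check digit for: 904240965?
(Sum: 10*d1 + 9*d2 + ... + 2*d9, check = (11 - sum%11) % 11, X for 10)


Weighted sum: 224
224 mod 11 = 4

Check digit: 7


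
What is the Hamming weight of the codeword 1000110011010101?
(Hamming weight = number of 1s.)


Counting 1s in 1000110011010101

8


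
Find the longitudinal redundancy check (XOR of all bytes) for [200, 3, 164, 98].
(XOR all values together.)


XOR chain: 200 ^ 3 ^ 164 ^ 98 = 13

13


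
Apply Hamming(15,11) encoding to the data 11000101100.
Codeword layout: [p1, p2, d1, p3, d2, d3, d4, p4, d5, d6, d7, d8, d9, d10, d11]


Parity bits: p1=1, p2=0, p3=1, p4=1

101110010101100


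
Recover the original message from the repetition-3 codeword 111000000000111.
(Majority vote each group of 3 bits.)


Groups: 111, 000, 000, 000, 111
Majority votes: 10001

10001


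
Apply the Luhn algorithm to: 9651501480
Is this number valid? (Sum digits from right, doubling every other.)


Luhn sum = 31
31 mod 10 = 1

Invalid (Luhn sum mod 10 = 1)


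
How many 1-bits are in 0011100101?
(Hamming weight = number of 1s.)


Counting 1s in 0011100101

5


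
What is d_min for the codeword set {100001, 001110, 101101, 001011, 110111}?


Comparing all pairs, minimum distance: 2
Can detect 1 errors, correct 0 errors

2


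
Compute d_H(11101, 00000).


XOR: 11101
Count of 1s: 4

4


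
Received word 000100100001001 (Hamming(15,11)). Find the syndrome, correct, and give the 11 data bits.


Syndrome = 0: no error detected

Data: 00010001001 (no errors)


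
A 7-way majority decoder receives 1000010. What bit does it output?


Ones: 2 out of 7
Threshold: 4

0 (2/7 voted 1)


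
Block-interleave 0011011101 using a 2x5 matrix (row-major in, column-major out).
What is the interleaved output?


Matrix:
  00110
  11101
Read columns: 0101111001

0101111001


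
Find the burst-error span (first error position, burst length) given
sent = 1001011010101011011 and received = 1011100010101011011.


XOR: 0010111000000000000

Burst at position 2, length 5


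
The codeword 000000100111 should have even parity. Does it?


Number of 1s: 4

Yes, parity is correct (4 ones)


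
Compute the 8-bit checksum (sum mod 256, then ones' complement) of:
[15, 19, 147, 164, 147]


Sum = 492 mod 256 = 236
Complement = 19

19


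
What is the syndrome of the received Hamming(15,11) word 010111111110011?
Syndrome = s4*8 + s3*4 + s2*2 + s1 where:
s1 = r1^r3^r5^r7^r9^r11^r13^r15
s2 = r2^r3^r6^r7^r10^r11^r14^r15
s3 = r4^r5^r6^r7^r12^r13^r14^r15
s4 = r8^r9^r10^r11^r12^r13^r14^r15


s1=1, s2=1, s3=0, s4=0

Syndrome = 3 (error at position 3)


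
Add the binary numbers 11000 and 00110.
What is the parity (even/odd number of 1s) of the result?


11000 = 24
00110 = 6
Sum = 30 = 11110
1s count = 4

even parity (4 ones in 11110)


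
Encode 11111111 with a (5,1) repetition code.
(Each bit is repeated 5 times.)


Each bit -> 5 copies

1111111111111111111111111111111111111111


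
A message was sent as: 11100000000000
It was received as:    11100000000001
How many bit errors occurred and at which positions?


XOR: 00000000000001

1 error(s) at position(s): 13


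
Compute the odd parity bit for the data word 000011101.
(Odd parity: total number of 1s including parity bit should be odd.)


Number of 1s in data: 4
Parity bit: 1

1


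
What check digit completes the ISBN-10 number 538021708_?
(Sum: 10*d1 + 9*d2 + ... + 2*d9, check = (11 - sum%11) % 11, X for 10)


Weighted sum: 202
202 mod 11 = 4

Check digit: 7


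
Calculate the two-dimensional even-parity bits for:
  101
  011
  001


Row parities: 001
Column parities: 111

Row P: 001, Col P: 111, Corner: 1


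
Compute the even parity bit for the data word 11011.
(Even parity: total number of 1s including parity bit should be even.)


Number of 1s in data: 4
Parity bit: 0

0


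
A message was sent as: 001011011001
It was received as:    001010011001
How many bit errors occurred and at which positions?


XOR: 000001000000

1 error(s) at position(s): 5


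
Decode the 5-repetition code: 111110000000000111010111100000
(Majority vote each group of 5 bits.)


Groups: 11111, 00000, 00000, 11101, 01111, 00000
Majority votes: 100110

100110


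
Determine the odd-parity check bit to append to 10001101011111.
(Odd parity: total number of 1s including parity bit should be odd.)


Number of 1s in data: 9
Parity bit: 0

0


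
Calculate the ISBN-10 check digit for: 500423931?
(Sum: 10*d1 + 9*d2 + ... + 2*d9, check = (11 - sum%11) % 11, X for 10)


Weighted sum: 152
152 mod 11 = 9

Check digit: 2


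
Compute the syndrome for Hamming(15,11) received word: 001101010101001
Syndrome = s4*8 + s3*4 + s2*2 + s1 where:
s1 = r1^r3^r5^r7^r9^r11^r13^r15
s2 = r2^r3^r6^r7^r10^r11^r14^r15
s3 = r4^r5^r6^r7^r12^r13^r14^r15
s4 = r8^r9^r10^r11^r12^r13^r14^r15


s1=0, s2=0, s3=0, s4=0

Syndrome = 0 (no error)


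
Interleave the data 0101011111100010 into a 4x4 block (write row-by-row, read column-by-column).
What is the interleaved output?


Matrix:
  0101
  0111
  1110
  0010
Read columns: 0010111001111100

0010111001111100


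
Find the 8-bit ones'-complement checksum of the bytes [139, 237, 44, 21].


Sum = 441 mod 256 = 185
Complement = 70

70


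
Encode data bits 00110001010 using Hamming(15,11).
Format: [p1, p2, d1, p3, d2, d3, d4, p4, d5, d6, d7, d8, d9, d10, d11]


Parity bits: p1=1, p2=1, p3=0, p4=0

110001100001010


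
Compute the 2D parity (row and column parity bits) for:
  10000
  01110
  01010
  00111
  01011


Row parities: 11011
Column parities: 11000

Row P: 11011, Col P: 11000, Corner: 0


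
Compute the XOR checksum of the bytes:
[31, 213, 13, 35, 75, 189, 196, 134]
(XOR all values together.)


XOR chain: 31 ^ 213 ^ 13 ^ 35 ^ 75 ^ 189 ^ 196 ^ 134 = 80

80


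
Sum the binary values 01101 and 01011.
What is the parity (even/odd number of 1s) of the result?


01101 = 13
01011 = 11
Sum = 24 = 11000
1s count = 2

even parity (2 ones in 11000)


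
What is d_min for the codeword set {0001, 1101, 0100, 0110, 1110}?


Comparing all pairs, minimum distance: 1
Can detect 0 errors, correct 0 errors

1


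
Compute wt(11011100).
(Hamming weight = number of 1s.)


Counting 1s in 11011100

5


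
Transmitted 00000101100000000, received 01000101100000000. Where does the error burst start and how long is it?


XOR: 01000000000000000

Burst at position 1, length 1


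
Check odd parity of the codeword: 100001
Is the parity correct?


Number of 1s: 2

No, parity error (2 ones)


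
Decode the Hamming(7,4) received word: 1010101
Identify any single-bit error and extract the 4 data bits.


Syndrome = 0: no error detected

Data: 1101 (no errors)


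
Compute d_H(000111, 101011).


XOR: 101100
Count of 1s: 3

3


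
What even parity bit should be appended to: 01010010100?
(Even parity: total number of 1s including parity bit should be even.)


Number of 1s in data: 4
Parity bit: 0

0


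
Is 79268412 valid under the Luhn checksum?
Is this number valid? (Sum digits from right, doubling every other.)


Luhn sum = 39
39 mod 10 = 9

Invalid (Luhn sum mod 10 = 9)


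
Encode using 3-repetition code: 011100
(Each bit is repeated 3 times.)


Each bit -> 3 copies

000111111111000000


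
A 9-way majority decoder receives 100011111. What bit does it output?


Ones: 6 out of 9
Threshold: 5

1 (6/9 voted 1)


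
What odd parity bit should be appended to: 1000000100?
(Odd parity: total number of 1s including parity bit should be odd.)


Number of 1s in data: 2
Parity bit: 1

1


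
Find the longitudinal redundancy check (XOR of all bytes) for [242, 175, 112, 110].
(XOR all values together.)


XOR chain: 242 ^ 175 ^ 112 ^ 110 = 67

67


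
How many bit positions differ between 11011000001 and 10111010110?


XOR: 01100010111
Count of 1s: 6

6


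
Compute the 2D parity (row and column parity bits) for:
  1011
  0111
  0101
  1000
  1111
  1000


Row parities: 110101
Column parities: 0110

Row P: 110101, Col P: 0110, Corner: 0


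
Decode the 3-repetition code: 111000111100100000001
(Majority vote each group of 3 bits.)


Groups: 111, 000, 111, 100, 100, 000, 001
Majority votes: 1010000

1010000


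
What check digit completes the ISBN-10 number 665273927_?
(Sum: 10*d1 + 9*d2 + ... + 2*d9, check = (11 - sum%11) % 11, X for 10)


Weighted sum: 281
281 mod 11 = 6

Check digit: 5


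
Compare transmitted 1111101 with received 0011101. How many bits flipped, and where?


XOR: 1100000

2 error(s) at position(s): 0, 1
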